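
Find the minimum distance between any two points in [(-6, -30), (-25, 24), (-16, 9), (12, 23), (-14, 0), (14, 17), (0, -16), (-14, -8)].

Computing all pairwise distances among 8 points:

d((-6, -30), (-25, 24)) = 57.2451
d((-6, -30), (-16, 9)) = 40.2616
d((-6, -30), (12, 23)) = 55.9732
d((-6, -30), (-14, 0)) = 31.0483
d((-6, -30), (14, 17)) = 51.0784
d((-6, -30), (0, -16)) = 15.2315
d((-6, -30), (-14, -8)) = 23.4094
d((-25, 24), (-16, 9)) = 17.4929
d((-25, 24), (12, 23)) = 37.0135
d((-25, 24), (-14, 0)) = 26.4008
d((-25, 24), (14, 17)) = 39.6232
d((-25, 24), (0, -16)) = 47.1699
d((-25, 24), (-14, -8)) = 33.8378
d((-16, 9), (12, 23)) = 31.305
d((-16, 9), (-14, 0)) = 9.2195
d((-16, 9), (14, 17)) = 31.0483
d((-16, 9), (0, -16)) = 29.6816
d((-16, 9), (-14, -8)) = 17.1172
d((12, 23), (-14, 0)) = 34.7131
d((12, 23), (14, 17)) = 6.3246 <-- minimum
d((12, 23), (0, -16)) = 40.8044
d((12, 23), (-14, -8)) = 40.4599
d((-14, 0), (14, 17)) = 32.7567
d((-14, 0), (0, -16)) = 21.2603
d((-14, 0), (-14, -8)) = 8.0
d((14, 17), (0, -16)) = 35.8469
d((14, 17), (-14, -8)) = 37.5366
d((0, -16), (-14, -8)) = 16.1245

Closest pair: (12, 23) and (14, 17) with distance 6.3246

The closest pair is (12, 23) and (14, 17) with Euclidean distance 6.3246. For 8 points, brute-force pairwise comparison is shown above. For large n, the divide-and-conquer algorithm (sort by x, recurse on halves, check the dividing strip) achieves O(n log n).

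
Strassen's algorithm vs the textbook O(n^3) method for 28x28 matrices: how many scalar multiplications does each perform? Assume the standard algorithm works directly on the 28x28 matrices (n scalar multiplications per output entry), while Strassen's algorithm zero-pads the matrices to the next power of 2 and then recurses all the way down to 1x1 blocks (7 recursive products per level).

Matrix multiplication for 28x28 matrices:

Strassen's algorithm requires power-of-2 dimensions. Pad 28x28 to 32x32 (next power of 2).

Standard algorithm: 28^3 = 21952 multiplications
Strassen's algorithm: 7^(log2(32)) = 7^5 = 16807 multiplications
Savings: 21952 - 16807 = 5145 multiplications

Standard: 21952 multiplications (28^3). Strassen: 16807 multiplications (7^5, after padding to 32x32). Strassen reduces 8 recursive multiplications to 7 at each level.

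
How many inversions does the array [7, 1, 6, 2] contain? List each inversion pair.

Finding inversions in [7, 1, 6, 2]:

(0, 1): arr[0]=7 > arr[1]=1
(0, 2): arr[0]=7 > arr[2]=6
(0, 3): arr[0]=7 > arr[3]=2
(2, 3): arr[2]=6 > arr[3]=2

Total inversions: 4

The array has 4 inversion(s): (0,1), (0,2), (0,3), (2,3). Each pair (i,j) satisfies i < j and arr[i] > arr[j].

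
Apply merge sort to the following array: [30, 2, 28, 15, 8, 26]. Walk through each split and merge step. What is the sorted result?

Merge sort trace:

Split: [30, 2, 28, 15, 8, 26] -> [30, 2, 28] and [15, 8, 26]
  Split: [30, 2, 28] -> [30] and [2, 28]
    Split: [2, 28] -> [2] and [28]
    Merge: [2] + [28] -> [2, 28]
  Merge: [30] + [2, 28] -> [2, 28, 30]
  Split: [15, 8, 26] -> [15] and [8, 26]
    Split: [8, 26] -> [8] and [26]
    Merge: [8] + [26] -> [8, 26]
  Merge: [15] + [8, 26] -> [8, 15, 26]
Merge: [2, 28, 30] + [8, 15, 26] -> [2, 8, 15, 26, 28, 30]

Final sorted array: [2, 8, 15, 26, 28, 30]

The merge sort proceeds by recursively splitting the array and merging sorted halves.
After all merges, the sorted array is [2, 8, 15, 26, 28, 30].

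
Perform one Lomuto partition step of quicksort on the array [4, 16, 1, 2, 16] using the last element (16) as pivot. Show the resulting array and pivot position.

Lomuto partition with pivot = 16:

Initial array: [4, 16, 1, 2, 16]

arr[0]=4 <= 16: swap with position 0, array becomes [4, 16, 1, 2, 16]
arr[1]=16 <= 16: swap with position 1, array becomes [4, 16, 1, 2, 16]
arr[2]=1 <= 16: swap with position 2, array becomes [4, 16, 1, 2, 16]
arr[3]=2 <= 16: swap with position 3, array becomes [4, 16, 1, 2, 16]

Place pivot at position 4: [4, 16, 1, 2, 16]
Pivot position: 4

After partitioning with pivot 16, the array becomes [4, 16, 1, 2, 16]. The pivot is placed at index 4. All elements to the left of the pivot are <= 16, and all elements to the right are > 16.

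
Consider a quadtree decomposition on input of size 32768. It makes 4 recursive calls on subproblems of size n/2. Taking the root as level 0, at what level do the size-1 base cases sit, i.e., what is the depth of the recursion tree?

For divide and conquer with division factor 2:

Problem sizes at each level:
Level 0: 32768
Level 1: 16384
Level 2: 8192
Level 3: 4096
Level 4: 2048
Level 5: 1024
Level 6: 512
Level 7: 256
Level 8: 128
Level 9: 64
Level 10: 32
Level 11: 16
Level 12: 8
Level 13: 4
Level 14: 2
Level 15: 1

The root is level 0 and the size-1 base case is level 15 (the tree spans levels 0 through 15, i.e. 16 levels counting the root), so the depth is the number of divisions: log_2(32768) = 15

The recursion tree depth is log_2(32768) = 15. At each level, the problem size is divided by 2, so it takes 15 divisions to reduce to a base case of size 1. The algorithm makes 4 recursive calls at each level.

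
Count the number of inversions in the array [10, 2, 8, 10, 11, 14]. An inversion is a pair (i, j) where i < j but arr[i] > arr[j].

Finding inversions in [10, 2, 8, 10, 11, 14]:

(0, 1): arr[0]=10 > arr[1]=2
(0, 2): arr[0]=10 > arr[2]=8

Total inversions: 2

The array has 2 inversion(s): (0,1), (0,2). Each pair (i,j) satisfies i < j and arr[i] > arr[j].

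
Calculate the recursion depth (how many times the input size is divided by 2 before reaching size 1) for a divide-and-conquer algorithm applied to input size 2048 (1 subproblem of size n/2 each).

For divide and conquer with division factor 2:

Problem sizes at each level:
Level 0: 2048
Level 1: 1024
Level 2: 512
Level 3: 256
Level 4: 128
Level 5: 64
Level 6: 32
Level 7: 16
Level 8: 8
Level 9: 4
Level 10: 2
Level 11: 1

The root is level 0 and the size-1 base case is level 11 (the tree spans levels 0 through 11, i.e. 12 levels counting the root), so the depth is the number of divisions: log_2(2048) = 11

The recursion tree depth is log_2(2048) = 11. At each level, the problem size is divided by 2, so it takes 11 divisions to reduce to a base case of size 1. The algorithm makes 1 recursive call at each level.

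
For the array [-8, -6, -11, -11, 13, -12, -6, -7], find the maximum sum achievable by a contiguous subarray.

Using Kadane's algorithm on [-8, -6, -11, -11, 13, -12, -6, -7]:

Scanning through the array:
Position 1 (value -6): max_ending_here = -6, max_so_far = -6
Position 2 (value -11): max_ending_here = -11, max_so_far = -6
Position 3 (value -11): max_ending_here = -11, max_so_far = -6
Position 4 (value 13): max_ending_here = 13, max_so_far = 13
Position 5 (value -12): max_ending_here = 1, max_so_far = 13
Position 6 (value -6): max_ending_here = -5, max_so_far = 13
Position 7 (value -7): max_ending_here = -7, max_so_far = 13

Maximum subarray: [13]
Maximum sum: 13

The maximum subarray is [13] with sum 13. This subarray runs from index 4 to index 4.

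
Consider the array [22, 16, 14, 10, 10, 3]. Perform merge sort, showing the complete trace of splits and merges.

Merge sort trace:

Split: [22, 16, 14, 10, 10, 3] -> [22, 16, 14] and [10, 10, 3]
  Split: [22, 16, 14] -> [22] and [16, 14]
    Split: [16, 14] -> [16] and [14]
    Merge: [16] + [14] -> [14, 16]
  Merge: [22] + [14, 16] -> [14, 16, 22]
  Split: [10, 10, 3] -> [10] and [10, 3]
    Split: [10, 3] -> [10] and [3]
    Merge: [10] + [3] -> [3, 10]
  Merge: [10] + [3, 10] -> [3, 10, 10]
Merge: [14, 16, 22] + [3, 10, 10] -> [3, 10, 10, 14, 16, 22]

Final sorted array: [3, 10, 10, 14, 16, 22]

The merge sort proceeds by recursively splitting the array and merging sorted halves.
After all merges, the sorted array is [3, 10, 10, 14, 16, 22].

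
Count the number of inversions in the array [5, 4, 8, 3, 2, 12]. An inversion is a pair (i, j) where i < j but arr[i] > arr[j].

Finding inversions in [5, 4, 8, 3, 2, 12]:

(0, 1): arr[0]=5 > arr[1]=4
(0, 3): arr[0]=5 > arr[3]=3
(0, 4): arr[0]=5 > arr[4]=2
(1, 3): arr[1]=4 > arr[3]=3
(1, 4): arr[1]=4 > arr[4]=2
(2, 3): arr[2]=8 > arr[3]=3
(2, 4): arr[2]=8 > arr[4]=2
(3, 4): arr[3]=3 > arr[4]=2

Total inversions: 8

The array has 8 inversion(s): (0,1), (0,3), (0,4), (1,3), (1,4), (2,3), (2,4), (3,4). Each pair (i,j) satisfies i < j and arr[i] > arr[j].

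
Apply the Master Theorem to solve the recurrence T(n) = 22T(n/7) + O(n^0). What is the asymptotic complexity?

Master Theorem for T(n) = 22T(n/7) + O(n^0):

a = 22, b = 7, c = 0
log_b(a) = log_7(22) = 1.5885

Case 1: c = 0 < log_7(22) = 1.5885
T(n) = O(n^(log_7 22))

For T(n) = 22T(n/7) + O(n^0): log_7(22) = 1.5885. This is Case 1 of the Master Theorem (c < log_b(a), work dominated by leaves), giving O(n^(log_7 22)).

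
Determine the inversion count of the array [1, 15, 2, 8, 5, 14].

Finding inversions in [1, 15, 2, 8, 5, 14]:

(1, 2): arr[1]=15 > arr[2]=2
(1, 3): arr[1]=15 > arr[3]=8
(1, 4): arr[1]=15 > arr[4]=5
(1, 5): arr[1]=15 > arr[5]=14
(3, 4): arr[3]=8 > arr[4]=5

Total inversions: 5

The array has 5 inversion(s): (1,2), (1,3), (1,4), (1,5), (3,4). Each pair (i,j) satisfies i < j and arr[i] > arr[j].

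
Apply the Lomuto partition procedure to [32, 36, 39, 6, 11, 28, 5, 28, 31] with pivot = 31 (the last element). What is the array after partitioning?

Lomuto partition with pivot = 31:

Initial array: [32, 36, 39, 6, 11, 28, 5, 28, 31]

arr[0]=32 > 31: no swap
arr[1]=36 > 31: no swap
arr[2]=39 > 31: no swap
arr[3]=6 <= 31: swap with position 0, array becomes [6, 36, 39, 32, 11, 28, 5, 28, 31]
arr[4]=11 <= 31: swap with position 1, array becomes [6, 11, 39, 32, 36, 28, 5, 28, 31]
arr[5]=28 <= 31: swap with position 2, array becomes [6, 11, 28, 32, 36, 39, 5, 28, 31]
arr[6]=5 <= 31: swap with position 3, array becomes [6, 11, 28, 5, 36, 39, 32, 28, 31]
arr[7]=28 <= 31: swap with position 4, array becomes [6, 11, 28, 5, 28, 39, 32, 36, 31]

Place pivot at position 5: [6, 11, 28, 5, 28, 31, 32, 36, 39]
Pivot position: 5

After partitioning with pivot 31, the array becomes [6, 11, 28, 5, 28, 31, 32, 36, 39]. The pivot is placed at index 5. All elements to the left of the pivot are <= 31, and all elements to the right are > 31.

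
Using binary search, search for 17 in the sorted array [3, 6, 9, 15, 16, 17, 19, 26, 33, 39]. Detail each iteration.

Binary search for 17 in [3, 6, 9, 15, 16, 17, 19, 26, 33, 39]:

lo=0, hi=9, mid=4, arr[mid]=16 -> 16 < 17, search right half
lo=5, hi=9, mid=7, arr[mid]=26 -> 26 > 17, search left half
lo=5, hi=6, mid=5, arr[mid]=17 -> Found target at index 5!

Binary search finds 17 at index 5 after 3 comparisons. The search repeatedly halves the search space by comparing with the middle element.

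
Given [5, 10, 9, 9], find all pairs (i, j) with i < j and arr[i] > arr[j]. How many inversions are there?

Finding inversions in [5, 10, 9, 9]:

(1, 2): arr[1]=10 > arr[2]=9
(1, 3): arr[1]=10 > arr[3]=9

Total inversions: 2

The array has 2 inversion(s): (1,2), (1,3). Each pair (i,j) satisfies i < j and arr[i] > arr[j].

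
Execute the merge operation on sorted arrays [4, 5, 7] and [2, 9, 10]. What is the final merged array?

Merging process:

Compare 4 vs 2: take 2 from right. Merged: [2]
Compare 4 vs 9: take 4 from left. Merged: [2, 4]
Compare 5 vs 9: take 5 from left. Merged: [2, 4, 5]
Compare 7 vs 9: take 7 from left. Merged: [2, 4, 5, 7]
Append remaining from right: [9, 10]. Merged: [2, 4, 5, 7, 9, 10]

Final merged array: [2, 4, 5, 7, 9, 10]
Total comparisons: 4

The merged array is [2, 4, 5, 7, 9, 10], requiring 4 comparisons. The merge step runs in O(n) time where n is the total number of elements.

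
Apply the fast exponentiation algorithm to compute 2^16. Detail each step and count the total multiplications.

Computing 2^16 by squaring (build up from 2^1; each line after the first costs one multiplication):

2^1 = 2
2^2 = (2^1)^2 = 2^2 = 4
2^4 = (2^2)^2 = 4^2 = 16
2^8 = (2^4)^2 = 16^2 = 256
2^16 = (2^8)^2 = 256^2 = 65536

Result: 65536
Multiplications needed: 4 (4 lines after 2^1)

2^16 = 65536. Using exponentiation by squaring, this requires 4 multiplications. The key idea: if the exponent is even, square the half-power; if odd, multiply by the base once.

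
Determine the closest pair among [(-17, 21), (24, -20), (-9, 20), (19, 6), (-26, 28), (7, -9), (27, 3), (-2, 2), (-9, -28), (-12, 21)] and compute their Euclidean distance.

Computing all pairwise distances among 10 points:

d((-17, 21), (24, -20)) = 57.9828
d((-17, 21), (-9, 20)) = 8.0623
d((-17, 21), (19, 6)) = 39.0
d((-17, 21), (-26, 28)) = 11.4018
d((-17, 21), (7, -9)) = 38.4187
d((-17, 21), (27, 3)) = 47.5395
d((-17, 21), (-2, 2)) = 24.2074
d((-17, 21), (-9, -28)) = 49.6488
d((-17, 21), (-12, 21)) = 5.0
d((24, -20), (-9, 20)) = 51.8556
d((24, -20), (19, 6)) = 26.4764
d((24, -20), (-26, 28)) = 69.3109
d((24, -20), (7, -9)) = 20.2485
d((24, -20), (27, 3)) = 23.1948
d((24, -20), (-2, 2)) = 34.0588
d((24, -20), (-9, -28)) = 33.9559
d((24, -20), (-12, 21)) = 54.5619
d((-9, 20), (19, 6)) = 31.305
d((-9, 20), (-26, 28)) = 18.7883
d((-9, 20), (7, -9)) = 33.121
d((-9, 20), (27, 3)) = 39.8121
d((-9, 20), (-2, 2)) = 19.3132
d((-9, 20), (-9, -28)) = 48.0
d((-9, 20), (-12, 21)) = 3.1623 <-- minimum
d((19, 6), (-26, 28)) = 50.0899
d((19, 6), (7, -9)) = 19.2094
d((19, 6), (27, 3)) = 8.544
d((19, 6), (-2, 2)) = 21.3776
d((19, 6), (-9, -28)) = 44.0454
d((19, 6), (-12, 21)) = 34.4384
d((-26, 28), (7, -9)) = 49.5782
d((-26, 28), (27, 3)) = 58.6003
d((-26, 28), (-2, 2)) = 35.3836
d((-26, 28), (-9, -28)) = 58.5235
d((-26, 28), (-12, 21)) = 15.6525
d((7, -9), (27, 3)) = 23.3238
d((7, -9), (-2, 2)) = 14.2127
d((7, -9), (-9, -28)) = 24.8395
d((7, -9), (-12, 21)) = 35.5106
d((27, 3), (-2, 2)) = 29.0172
d((27, 3), (-9, -28)) = 47.5079
d((27, 3), (-12, 21)) = 42.9535
d((-2, 2), (-9, -28)) = 30.8058
d((-2, 2), (-12, 21)) = 21.4709
d((-9, -28), (-12, 21)) = 49.0918

Closest pair: (-9, 20) and (-12, 21) with distance 3.1623

The closest pair is (-9, 20) and (-12, 21) with Euclidean distance 3.1623. For 10 points, brute-force pairwise comparison is shown above. For large n, the divide-and-conquer algorithm (sort by x, recurse on halves, check the dividing strip) achieves O(n log n).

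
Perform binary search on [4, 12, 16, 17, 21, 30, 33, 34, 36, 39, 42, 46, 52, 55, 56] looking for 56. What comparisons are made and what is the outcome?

Binary search for 56 in [4, 12, 16, 17, 21, 30, 33, 34, 36, 39, 42, 46, 52, 55, 56]:

lo=0, hi=14, mid=7, arr[mid]=34 -> 34 < 56, search right half
lo=8, hi=14, mid=11, arr[mid]=46 -> 46 < 56, search right half
lo=12, hi=14, mid=13, arr[mid]=55 -> 55 < 56, search right half
lo=14, hi=14, mid=14, arr[mid]=56 -> Found target at index 14!

Binary search finds 56 at index 14 after 4 comparisons. The search repeatedly halves the search space by comparing with the middle element.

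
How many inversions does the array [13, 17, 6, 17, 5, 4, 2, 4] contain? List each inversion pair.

Finding inversions in [13, 17, 6, 17, 5, 4, 2, 4]:

(0, 2): arr[0]=13 > arr[2]=6
(0, 4): arr[0]=13 > arr[4]=5
(0, 5): arr[0]=13 > arr[5]=4
(0, 6): arr[0]=13 > arr[6]=2
(0, 7): arr[0]=13 > arr[7]=4
(1, 2): arr[1]=17 > arr[2]=6
(1, 4): arr[1]=17 > arr[4]=5
(1, 5): arr[1]=17 > arr[5]=4
(1, 6): arr[1]=17 > arr[6]=2
(1, 7): arr[1]=17 > arr[7]=4
(2, 4): arr[2]=6 > arr[4]=5
(2, 5): arr[2]=6 > arr[5]=4
(2, 6): arr[2]=6 > arr[6]=2
(2, 7): arr[2]=6 > arr[7]=4
(3, 4): arr[3]=17 > arr[4]=5
(3, 5): arr[3]=17 > arr[5]=4
(3, 6): arr[3]=17 > arr[6]=2
(3, 7): arr[3]=17 > arr[7]=4
(4, 5): arr[4]=5 > arr[5]=4
(4, 6): arr[4]=5 > arr[6]=2
(4, 7): arr[4]=5 > arr[7]=4
(5, 6): arr[5]=4 > arr[6]=2

Total inversions: 22

The array has 22 inversion(s): (0,2), (0,4), (0,5), (0,6), (0,7), (1,2), (1,4), (1,5), (1,6), (1,7), (2,4), (2,5), (2,6), (2,7), (3,4), (3,5), (3,6), (3,7), (4,5), (4,6), (4,7), (5,6). Each pair (i,j) satisfies i < j and arr[i] > arr[j].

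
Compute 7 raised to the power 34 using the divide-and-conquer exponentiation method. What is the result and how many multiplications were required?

Computing 7^34 by squaring (build up from 7^1; each line after the first costs one multiplication):

7^1 = 7
7^2 = (7^1)^2 = 7^2 = 49
7^4 = (7^2)^2 = 49^2 = 2401
7^8 = (7^4)^2 = 2401^2 = 5764801
7^16 = (7^8)^2 = 5764801^2 = 33232930569601
7^17 = 7 * 7^16 = 7 * 33232930569601 = 232630513987207
7^34 = (7^17)^2 = 232630513987207^2 = 54116956037952111668959660849

Result: 54116956037952111668959660849
Multiplications needed: 6 (6 lines after 7^1)

7^34 = 54116956037952111668959660849. Using exponentiation by squaring, this requires 6 multiplications. The key idea: if the exponent is even, square the half-power; if odd, multiply by the base once.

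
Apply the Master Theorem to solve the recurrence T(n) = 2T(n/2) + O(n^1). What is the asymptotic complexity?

Master Theorem for T(n) = 2T(n/2) + O(n^1):

a = 2, b = 2, c = 1
log_b(a) = log_2(2) = 1.0000

Case 2: c = 1 = log_2(2) = 1.0000
T(n) = O(n^1 log n) = O(n log n)

For T(n) = 2T(n/2) + O(n^1): log_2(2) = 1.0000. This is Case 2 of the Master Theorem (c = log_b(a), equal work at all levels), giving O(n log n).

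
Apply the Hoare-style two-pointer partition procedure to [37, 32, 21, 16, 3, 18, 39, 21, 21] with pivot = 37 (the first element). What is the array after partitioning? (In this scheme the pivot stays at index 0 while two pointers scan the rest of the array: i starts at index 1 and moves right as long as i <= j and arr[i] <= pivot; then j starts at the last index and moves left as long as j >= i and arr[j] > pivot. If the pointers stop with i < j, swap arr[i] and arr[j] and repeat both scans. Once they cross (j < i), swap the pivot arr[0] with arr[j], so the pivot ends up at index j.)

Hoare-style two-pointer partition with pivot = 37:

Initial array: [37, 32, 21, 16, 3, 18, 39, 21, 21]

Pointers start at i = 1, j = 8.
i stops at index 6 (arr[6]=39 > 37), j stops at index 8 (arr[8]=21 <= 37): swap arr[6] and arr[8], array becomes [37, 32, 21, 16, 3, 18, 21, 21, 39]
i ends at 8, j ends at 7: the pointers have crossed (j < i), so scanning stops.

Swap pivot arr[0] with arr[7] to place pivot at position 7: [21, 32, 21, 16, 3, 18, 21, 37, 39]
Pivot position: 7

After partitioning with pivot 37, the array becomes [21, 32, 21, 16, 3, 18, 21, 37, 39]. The pivot is placed at index 7. All elements to the left of the pivot are <= 37, and all elements to the right are > 37.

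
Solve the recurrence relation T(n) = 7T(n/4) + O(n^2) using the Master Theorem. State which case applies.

Master Theorem for T(n) = 7T(n/4) + O(n^2):

a = 7, b = 4, c = 2
log_b(a) = log_4(7) = 1.4037

Case 3: c = 2 > log_4(7) = 1.4037
T(n) = O(n^2) = O(n^2)

For T(n) = 7T(n/4) + O(n^2): log_4(7) = 1.4037. This is Case 3 of the Master Theorem (c > log_b(a), work dominated by root), giving O(n^2).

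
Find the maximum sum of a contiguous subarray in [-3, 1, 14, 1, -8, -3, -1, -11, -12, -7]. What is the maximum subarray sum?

Using Kadane's algorithm on [-3, 1, 14, 1, -8, -3, -1, -11, -12, -7]:

Scanning through the array:
Position 1 (value 1): max_ending_here = 1, max_so_far = 1
Position 2 (value 14): max_ending_here = 15, max_so_far = 15
Position 3 (value 1): max_ending_here = 16, max_so_far = 16
Position 4 (value -8): max_ending_here = 8, max_so_far = 16
Position 5 (value -3): max_ending_here = 5, max_so_far = 16
Position 6 (value -1): max_ending_here = 4, max_so_far = 16
Position 7 (value -11): max_ending_here = -7, max_so_far = 16
Position 8 (value -12): max_ending_here = -12, max_so_far = 16
Position 9 (value -7): max_ending_here = -7, max_so_far = 16

Maximum subarray: [1, 14, 1]
Maximum sum: 16

The maximum subarray is [1, 14, 1] with sum 16. This subarray runs from index 1 to index 3.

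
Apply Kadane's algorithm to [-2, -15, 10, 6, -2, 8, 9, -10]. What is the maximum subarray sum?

Using Kadane's algorithm on [-2, -15, 10, 6, -2, 8, 9, -10]:

Scanning through the array:
Position 1 (value -15): max_ending_here = -15, max_so_far = -2
Position 2 (value 10): max_ending_here = 10, max_so_far = 10
Position 3 (value 6): max_ending_here = 16, max_so_far = 16
Position 4 (value -2): max_ending_here = 14, max_so_far = 16
Position 5 (value 8): max_ending_here = 22, max_so_far = 22
Position 6 (value 9): max_ending_here = 31, max_so_far = 31
Position 7 (value -10): max_ending_here = 21, max_so_far = 31

Maximum subarray: [10, 6, -2, 8, 9]
Maximum sum: 31

The maximum subarray is [10, 6, -2, 8, 9] with sum 31. This subarray runs from index 2 to index 6.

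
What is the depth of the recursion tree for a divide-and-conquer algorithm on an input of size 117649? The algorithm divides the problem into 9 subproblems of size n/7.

For divide and conquer with division factor 7:

Problem sizes at each level:
Level 0: 117649
Level 1: 16807
Level 2: 2401
Level 3: 343
Level 4: 49
Level 5: 7
Level 6: 1

The root is level 0 and the size-1 base case is level 6 (the tree spans levels 0 through 6, i.e. 7 levels counting the root), so the depth is the number of divisions: log_7(117649) = 6

The recursion tree depth is log_7(117649) = 6. At each level, the problem size is divided by 7, so it takes 6 divisions to reduce to a base case of size 1. The algorithm makes 9 recursive calls at each level.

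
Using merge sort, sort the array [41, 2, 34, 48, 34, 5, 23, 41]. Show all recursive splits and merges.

Merge sort trace:

Split: [41, 2, 34, 48, 34, 5, 23, 41] -> [41, 2, 34, 48] and [34, 5, 23, 41]
  Split: [41, 2, 34, 48] -> [41, 2] and [34, 48]
    Split: [41, 2] -> [41] and [2]
    Merge: [41] + [2] -> [2, 41]
    Split: [34, 48] -> [34] and [48]
    Merge: [34] + [48] -> [34, 48]
  Merge: [2, 41] + [34, 48] -> [2, 34, 41, 48]
  Split: [34, 5, 23, 41] -> [34, 5] and [23, 41]
    Split: [34, 5] -> [34] and [5]
    Merge: [34] + [5] -> [5, 34]
    Split: [23, 41] -> [23] and [41]
    Merge: [23] + [41] -> [23, 41]
  Merge: [5, 34] + [23, 41] -> [5, 23, 34, 41]
Merge: [2, 34, 41, 48] + [5, 23, 34, 41] -> [2, 5, 23, 34, 34, 41, 41, 48]

Final sorted array: [2, 5, 23, 34, 34, 41, 41, 48]

The merge sort proceeds by recursively splitting the array and merging sorted halves.
After all merges, the sorted array is [2, 5, 23, 34, 34, 41, 41, 48].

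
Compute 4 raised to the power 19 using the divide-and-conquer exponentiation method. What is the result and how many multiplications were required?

Computing 4^19 by squaring (build up from 4^1; each line after the first costs one multiplication):

4^1 = 4
4^2 = (4^1)^2 = 4^2 = 16
4^4 = (4^2)^2 = 16^2 = 256
4^8 = (4^4)^2 = 256^2 = 65536
4^9 = 4 * 4^8 = 4 * 65536 = 262144
4^18 = (4^9)^2 = 262144^2 = 68719476736
4^19 = 4 * 4^18 = 4 * 68719476736 = 274877906944

Result: 274877906944
Multiplications needed: 6 (6 lines after 4^1)

4^19 = 274877906944. Using exponentiation by squaring, this requires 6 multiplications. The key idea: if the exponent is even, square the half-power; if odd, multiply by the base once.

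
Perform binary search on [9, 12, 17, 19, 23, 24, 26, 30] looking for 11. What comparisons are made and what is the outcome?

Binary search for 11 in [9, 12, 17, 19, 23, 24, 26, 30]:

lo=0, hi=7, mid=3, arr[mid]=19 -> 19 > 11, search left half
lo=0, hi=2, mid=1, arr[mid]=12 -> 12 > 11, search left half
lo=0, hi=0, mid=0, arr[mid]=9 -> 9 < 11, search right half
lo=1 > hi=0, target 11 not found

Binary search determines that 11 is not in the array after 3 comparisons. The search space was exhausted without finding the target.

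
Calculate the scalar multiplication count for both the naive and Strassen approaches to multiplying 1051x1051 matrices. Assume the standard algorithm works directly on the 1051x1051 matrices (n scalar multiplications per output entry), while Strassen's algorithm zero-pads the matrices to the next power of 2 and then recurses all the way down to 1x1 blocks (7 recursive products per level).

Matrix multiplication for 1051x1051 matrices:

Strassen's algorithm requires power-of-2 dimensions. Pad 1051x1051 to 2048x2048 (next power of 2).

Standard algorithm: 1051^3 = 1160935651 multiplications
Strassen's algorithm: 7^(log2(2048)) = 7^11 = 1977326743 multiplications
Difference: 1160935651 - 1977326743 = -816391092 (Strassen uses MORE here due to padding overhead — for small or just-over-power-of-2 n, padding can outweigh the per-level savings)

Standard: 1160935651 multiplications (1051^3). Strassen: 1977326743 multiplications (7^11, after padding to 2048x2048). Strassen reduces 8 recursive multiplications to 7 at each level.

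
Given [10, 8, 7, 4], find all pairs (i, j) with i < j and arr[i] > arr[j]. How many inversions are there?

Finding inversions in [10, 8, 7, 4]:

(0, 1): arr[0]=10 > arr[1]=8
(0, 2): arr[0]=10 > arr[2]=7
(0, 3): arr[0]=10 > arr[3]=4
(1, 2): arr[1]=8 > arr[2]=7
(1, 3): arr[1]=8 > arr[3]=4
(2, 3): arr[2]=7 > arr[3]=4

Total inversions: 6

The array has 6 inversion(s): (0,1), (0,2), (0,3), (1,2), (1,3), (2,3). Each pair (i,j) satisfies i < j and arr[i] > arr[j].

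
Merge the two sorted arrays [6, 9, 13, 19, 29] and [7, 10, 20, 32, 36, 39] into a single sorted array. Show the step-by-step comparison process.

Merging process:

Compare 6 vs 7: take 6 from left. Merged: [6]
Compare 9 vs 7: take 7 from right. Merged: [6, 7]
Compare 9 vs 10: take 9 from left. Merged: [6, 7, 9]
Compare 13 vs 10: take 10 from right. Merged: [6, 7, 9, 10]
Compare 13 vs 20: take 13 from left. Merged: [6, 7, 9, 10, 13]
Compare 19 vs 20: take 19 from left. Merged: [6, 7, 9, 10, 13, 19]
Compare 29 vs 20: take 20 from right. Merged: [6, 7, 9, 10, 13, 19, 20]
Compare 29 vs 32: take 29 from left. Merged: [6, 7, 9, 10, 13, 19, 20, 29]
Append remaining from right: [32, 36, 39]. Merged: [6, 7, 9, 10, 13, 19, 20, 29, 32, 36, 39]

Final merged array: [6, 7, 9, 10, 13, 19, 20, 29, 32, 36, 39]
Total comparisons: 8

The merged array is [6, 7, 9, 10, 13, 19, 20, 29, 32, 36, 39], requiring 8 comparisons. The merge step runs in O(n) time where n is the total number of elements.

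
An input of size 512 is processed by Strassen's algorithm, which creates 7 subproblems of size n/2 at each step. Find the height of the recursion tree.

For divide and conquer with division factor 2:

Problem sizes at each level:
Level 0: 512
Level 1: 256
Level 2: 128
Level 3: 64
Level 4: 32
Level 5: 16
Level 6: 8
Level 7: 4
Level 8: 2
Level 9: 1

The root is level 0 and the size-1 base case is level 9 (the tree spans levels 0 through 9, i.e. 10 levels counting the root), so the depth is the number of divisions: log_2(512) = 9

The recursion tree depth is log_2(512) = 9. At each level, the problem size is divided by 2, so it takes 9 divisions to reduce to a base case of size 1. The algorithm makes 7 recursive calls at each level.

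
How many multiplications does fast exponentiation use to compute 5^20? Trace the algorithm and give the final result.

Computing 5^20 by squaring (build up from 5^1; each line after the first costs one multiplication):

5^1 = 5
5^2 = (5^1)^2 = 5^2 = 25
5^4 = (5^2)^2 = 25^2 = 625
5^5 = 5 * 5^4 = 5 * 625 = 3125
5^10 = (5^5)^2 = 3125^2 = 9765625
5^20 = (5^10)^2 = 9765625^2 = 95367431640625

Result: 95367431640625
Multiplications needed: 5 (5 lines after 5^1)

5^20 = 95367431640625. Using exponentiation by squaring, this requires 5 multiplications. The key idea: if the exponent is even, square the half-power; if odd, multiply by the base once.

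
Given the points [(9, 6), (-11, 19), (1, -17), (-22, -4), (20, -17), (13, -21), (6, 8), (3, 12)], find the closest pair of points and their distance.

Computing all pairwise distances among 8 points:

d((9, 6), (-11, 19)) = 23.8537
d((9, 6), (1, -17)) = 24.3516
d((9, 6), (-22, -4)) = 32.573
d((9, 6), (20, -17)) = 25.4951
d((9, 6), (13, -21)) = 27.2947
d((9, 6), (6, 8)) = 3.6056 <-- minimum
d((9, 6), (3, 12)) = 8.4853
d((-11, 19), (1, -17)) = 37.9473
d((-11, 19), (-22, -4)) = 25.4951
d((-11, 19), (20, -17)) = 47.5079
d((-11, 19), (13, -21)) = 46.6476
d((-11, 19), (6, 8)) = 20.2485
d((-11, 19), (3, 12)) = 15.6525
d((1, -17), (-22, -4)) = 26.4197
d((1, -17), (20, -17)) = 19.0
d((1, -17), (13, -21)) = 12.6491
d((1, -17), (6, 8)) = 25.4951
d((1, -17), (3, 12)) = 29.0689
d((-22, -4), (20, -17)) = 43.9659
d((-22, -4), (13, -21)) = 38.9102
d((-22, -4), (6, 8)) = 30.4631
d((-22, -4), (3, 12)) = 29.6816
d((20, -17), (13, -21)) = 8.0623
d((20, -17), (6, 8)) = 28.6531
d((20, -17), (3, 12)) = 33.6155
d((13, -21), (6, 8)) = 29.8329
d((13, -21), (3, 12)) = 34.4819
d((6, 8), (3, 12)) = 5.0

Closest pair: (9, 6) and (6, 8) with distance 3.6056

The closest pair is (9, 6) and (6, 8) with Euclidean distance 3.6056. For 8 points, brute-force pairwise comparison is shown above. For large n, the divide-and-conquer algorithm (sort by x, recurse on halves, check the dividing strip) achieves O(n log n).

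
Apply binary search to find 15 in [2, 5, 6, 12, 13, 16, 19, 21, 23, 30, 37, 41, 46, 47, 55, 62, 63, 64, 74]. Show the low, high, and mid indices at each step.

Binary search for 15 in [2, 5, 6, 12, 13, 16, 19, 21, 23, 30, 37, 41, 46, 47, 55, 62, 63, 64, 74]:

lo=0, hi=18, mid=9, arr[mid]=30 -> 30 > 15, search left half
lo=0, hi=8, mid=4, arr[mid]=13 -> 13 < 15, search right half
lo=5, hi=8, mid=6, arr[mid]=19 -> 19 > 15, search left half
lo=5, hi=5, mid=5, arr[mid]=16 -> 16 > 15, search left half
lo=5 > hi=4, target 15 not found

Binary search determines that 15 is not in the array after 4 comparisons. The search space was exhausted without finding the target.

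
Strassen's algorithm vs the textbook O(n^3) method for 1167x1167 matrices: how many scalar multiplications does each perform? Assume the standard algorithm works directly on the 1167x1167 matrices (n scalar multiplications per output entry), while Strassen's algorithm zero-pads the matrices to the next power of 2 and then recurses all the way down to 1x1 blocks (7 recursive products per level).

Matrix multiplication for 1167x1167 matrices:

Strassen's algorithm requires power-of-2 dimensions. Pad 1167x1167 to 2048x2048 (next power of 2).

Standard algorithm: 1167^3 = 1589324463 multiplications
Strassen's algorithm: 7^(log2(2048)) = 7^11 = 1977326743 multiplications
Difference: 1589324463 - 1977326743 = -388002280 (Strassen uses MORE here due to padding overhead — for small or just-over-power-of-2 n, padding can outweigh the per-level savings)

Standard: 1589324463 multiplications (1167^3). Strassen: 1977326743 multiplications (7^11, after padding to 2048x2048). Strassen reduces 8 recursive multiplications to 7 at each level.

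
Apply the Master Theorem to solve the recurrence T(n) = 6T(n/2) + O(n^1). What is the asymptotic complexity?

Master Theorem for T(n) = 6T(n/2) + O(n^1):

a = 6, b = 2, c = 1
log_b(a) = log_2(6) = 2.5850

Case 1: c = 1 < log_2(6) = 2.5850
T(n) = O(n^(log_2 6))

For T(n) = 6T(n/2) + O(n^1): log_2(6) = 2.5850. This is Case 1 of the Master Theorem (c < log_b(a), work dominated by leaves), giving O(n^(log_2 6)).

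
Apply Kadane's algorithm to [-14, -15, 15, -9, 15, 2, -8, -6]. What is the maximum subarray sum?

Using Kadane's algorithm on [-14, -15, 15, -9, 15, 2, -8, -6]:

Scanning through the array:
Position 1 (value -15): max_ending_here = -15, max_so_far = -14
Position 2 (value 15): max_ending_here = 15, max_so_far = 15
Position 3 (value -9): max_ending_here = 6, max_so_far = 15
Position 4 (value 15): max_ending_here = 21, max_so_far = 21
Position 5 (value 2): max_ending_here = 23, max_so_far = 23
Position 6 (value -8): max_ending_here = 15, max_so_far = 23
Position 7 (value -6): max_ending_here = 9, max_so_far = 23

Maximum subarray: [15, -9, 15, 2]
Maximum sum: 23

The maximum subarray is [15, -9, 15, 2] with sum 23. This subarray runs from index 2 to index 5.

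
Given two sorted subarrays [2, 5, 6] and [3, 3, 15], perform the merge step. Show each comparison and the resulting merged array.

Merging process:

Compare 2 vs 3: take 2 from left. Merged: [2]
Compare 5 vs 3: take 3 from right. Merged: [2, 3]
Compare 5 vs 3: take 3 from right. Merged: [2, 3, 3]
Compare 5 vs 15: take 5 from left. Merged: [2, 3, 3, 5]
Compare 6 vs 15: take 6 from left. Merged: [2, 3, 3, 5, 6]
Append remaining from right: [15]. Merged: [2, 3, 3, 5, 6, 15]

Final merged array: [2, 3, 3, 5, 6, 15]
Total comparisons: 5

The merged array is [2, 3, 3, 5, 6, 15], requiring 5 comparisons. The merge step runs in O(n) time where n is the total number of elements.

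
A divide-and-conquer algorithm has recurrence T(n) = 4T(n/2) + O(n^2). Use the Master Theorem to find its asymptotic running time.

Master Theorem for T(n) = 4T(n/2) + O(n^2):

a = 4, b = 2, c = 2
log_b(a) = log_2(4) = 2.0000

Case 2: c = 2 = log_2(4) = 2.0000
T(n) = O(n^2 log n) = O(n^2 log n)

For T(n) = 4T(n/2) + O(n^2): log_2(4) = 2.0000. This is Case 2 of the Master Theorem (c = log_b(a), equal work at all levels), giving O(n^2 log n).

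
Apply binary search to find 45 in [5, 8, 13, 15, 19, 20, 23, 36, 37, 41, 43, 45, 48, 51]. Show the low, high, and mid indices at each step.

Binary search for 45 in [5, 8, 13, 15, 19, 20, 23, 36, 37, 41, 43, 45, 48, 51]:

lo=0, hi=13, mid=6, arr[mid]=23 -> 23 < 45, search right half
lo=7, hi=13, mid=10, arr[mid]=43 -> 43 < 45, search right half
lo=11, hi=13, mid=12, arr[mid]=48 -> 48 > 45, search left half
lo=11, hi=11, mid=11, arr[mid]=45 -> Found target at index 11!

Binary search finds 45 at index 11 after 4 comparisons. The search repeatedly halves the search space by comparing with the middle element.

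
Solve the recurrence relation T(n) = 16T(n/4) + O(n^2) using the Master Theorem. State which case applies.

Master Theorem for T(n) = 16T(n/4) + O(n^2):

a = 16, b = 4, c = 2
log_b(a) = log_4(16) = 2.0000

Case 2: c = 2 = log_4(16) = 2.0000
T(n) = O(n^2 log n) = O(n^2 log n)

For T(n) = 16T(n/4) + O(n^2): log_4(16) = 2.0000. This is Case 2 of the Master Theorem (c = log_b(a), equal work at all levels), giving O(n^2 log n).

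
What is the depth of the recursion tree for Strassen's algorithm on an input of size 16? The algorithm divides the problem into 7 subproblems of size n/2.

For divide and conquer with division factor 2:

Problem sizes at each level:
Level 0: 16
Level 1: 8
Level 2: 4
Level 3: 2
Level 4: 1

The root is level 0 and the size-1 base case is level 4 (the tree spans levels 0 through 4, i.e. 5 levels counting the root), so the depth is the number of divisions: log_2(16) = 4

The recursion tree depth is log_2(16) = 4. At each level, the problem size is divided by 2, so it takes 4 divisions to reduce to a base case of size 1. The algorithm makes 7 recursive calls at each level.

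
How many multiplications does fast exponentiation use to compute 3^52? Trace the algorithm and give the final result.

Computing 3^52 by squaring (build up from 3^1; each line after the first costs one multiplication):

3^1 = 3
3^2 = (3^1)^2 = 3^2 = 9
3^3 = 3 * 3^2 = 3 * 9 = 27
3^6 = (3^3)^2 = 27^2 = 729
3^12 = (3^6)^2 = 729^2 = 531441
3^13 = 3 * 3^12 = 3 * 531441 = 1594323
3^26 = (3^13)^2 = 1594323^2 = 2541865828329
3^52 = (3^26)^2 = 2541865828329^2 = 6461081889226673298932241

Result: 6461081889226673298932241
Multiplications needed: 7 (7 lines after 3^1)

3^52 = 6461081889226673298932241. Using exponentiation by squaring, this requires 7 multiplications. The key idea: if the exponent is even, square the half-power; if odd, multiply by the base once.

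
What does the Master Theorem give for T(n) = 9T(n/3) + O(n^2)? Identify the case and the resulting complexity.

Master Theorem for T(n) = 9T(n/3) + O(n^2):

a = 9, b = 3, c = 2
log_b(a) = log_3(9) = 2.0000

Case 2: c = 2 = log_3(9) = 2.0000
T(n) = O(n^2 log n) = O(n^2 log n)

For T(n) = 9T(n/3) + O(n^2): log_3(9) = 2.0000. This is Case 2 of the Master Theorem (c = log_b(a), equal work at all levels), giving O(n^2 log n).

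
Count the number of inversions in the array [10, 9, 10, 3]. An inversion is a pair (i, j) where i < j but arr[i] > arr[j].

Finding inversions in [10, 9, 10, 3]:

(0, 1): arr[0]=10 > arr[1]=9
(0, 3): arr[0]=10 > arr[3]=3
(1, 3): arr[1]=9 > arr[3]=3
(2, 3): arr[2]=10 > arr[3]=3

Total inversions: 4

The array has 4 inversion(s): (0,1), (0,3), (1,3), (2,3). Each pair (i,j) satisfies i < j and arr[i] > arr[j].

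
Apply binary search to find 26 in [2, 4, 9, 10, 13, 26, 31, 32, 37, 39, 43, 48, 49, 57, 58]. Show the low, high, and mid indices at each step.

Binary search for 26 in [2, 4, 9, 10, 13, 26, 31, 32, 37, 39, 43, 48, 49, 57, 58]:

lo=0, hi=14, mid=7, arr[mid]=32 -> 32 > 26, search left half
lo=0, hi=6, mid=3, arr[mid]=10 -> 10 < 26, search right half
lo=4, hi=6, mid=5, arr[mid]=26 -> Found target at index 5!

Binary search finds 26 at index 5 after 3 comparisons. The search repeatedly halves the search space by comparing with the middle element.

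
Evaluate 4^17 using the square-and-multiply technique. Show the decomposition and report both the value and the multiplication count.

Computing 4^17 by squaring (build up from 4^1; each line after the first costs one multiplication):

4^1 = 4
4^2 = (4^1)^2 = 4^2 = 16
4^4 = (4^2)^2 = 16^2 = 256
4^8 = (4^4)^2 = 256^2 = 65536
4^16 = (4^8)^2 = 65536^2 = 4294967296
4^17 = 4 * 4^16 = 4 * 4294967296 = 17179869184

Result: 17179869184
Multiplications needed: 5 (5 lines after 4^1)

4^17 = 17179869184. Using exponentiation by squaring, this requires 5 multiplications. The key idea: if the exponent is even, square the half-power; if odd, multiply by the base once.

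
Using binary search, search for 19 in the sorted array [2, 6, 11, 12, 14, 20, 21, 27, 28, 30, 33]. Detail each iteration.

Binary search for 19 in [2, 6, 11, 12, 14, 20, 21, 27, 28, 30, 33]:

lo=0, hi=10, mid=5, arr[mid]=20 -> 20 > 19, search left half
lo=0, hi=4, mid=2, arr[mid]=11 -> 11 < 19, search right half
lo=3, hi=4, mid=3, arr[mid]=12 -> 12 < 19, search right half
lo=4, hi=4, mid=4, arr[mid]=14 -> 14 < 19, search right half
lo=5 > hi=4, target 19 not found

Binary search determines that 19 is not in the array after 4 comparisons. The search space was exhausted without finding the target.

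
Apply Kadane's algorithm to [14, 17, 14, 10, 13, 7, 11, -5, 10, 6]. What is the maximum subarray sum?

Using Kadane's algorithm on [14, 17, 14, 10, 13, 7, 11, -5, 10, 6]:

Scanning through the array:
Position 1 (value 17): max_ending_here = 31, max_so_far = 31
Position 2 (value 14): max_ending_here = 45, max_so_far = 45
Position 3 (value 10): max_ending_here = 55, max_so_far = 55
Position 4 (value 13): max_ending_here = 68, max_so_far = 68
Position 5 (value 7): max_ending_here = 75, max_so_far = 75
Position 6 (value 11): max_ending_here = 86, max_so_far = 86
Position 7 (value -5): max_ending_here = 81, max_so_far = 86
Position 8 (value 10): max_ending_here = 91, max_so_far = 91
Position 9 (value 6): max_ending_here = 97, max_so_far = 97

Maximum subarray: [14, 17, 14, 10, 13, 7, 11, -5, 10, 6]
Maximum sum: 97

The maximum subarray is [14, 17, 14, 10, 13, 7, 11, -5, 10, 6] with sum 97. This subarray runs from index 0 to index 9.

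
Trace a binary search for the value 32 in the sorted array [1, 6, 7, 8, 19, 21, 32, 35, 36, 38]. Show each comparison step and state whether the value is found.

Binary search for 32 in [1, 6, 7, 8, 19, 21, 32, 35, 36, 38]:

lo=0, hi=9, mid=4, arr[mid]=19 -> 19 < 32, search right half
lo=5, hi=9, mid=7, arr[mid]=35 -> 35 > 32, search left half
lo=5, hi=6, mid=5, arr[mid]=21 -> 21 < 32, search right half
lo=6, hi=6, mid=6, arr[mid]=32 -> Found target at index 6!

Binary search finds 32 at index 6 after 4 comparisons. The search repeatedly halves the search space by comparing with the middle element.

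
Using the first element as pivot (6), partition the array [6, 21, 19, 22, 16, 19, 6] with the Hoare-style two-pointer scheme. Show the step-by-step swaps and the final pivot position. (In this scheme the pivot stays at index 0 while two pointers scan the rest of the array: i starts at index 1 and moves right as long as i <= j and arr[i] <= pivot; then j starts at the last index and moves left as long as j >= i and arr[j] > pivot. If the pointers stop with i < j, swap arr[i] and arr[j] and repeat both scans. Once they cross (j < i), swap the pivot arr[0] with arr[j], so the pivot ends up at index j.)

Hoare-style two-pointer partition with pivot = 6:

Initial array: [6, 21, 19, 22, 16, 19, 6]

Pointers start at i = 1, j = 6.
i stops at index 1 (arr[1]=21 > 6), j stops at index 6 (arr[6]=6 <= 6): swap arr[1] and arr[6], array becomes [6, 6, 19, 22, 16, 19, 21]
i ends at 2, j ends at 1: the pointers have crossed (j < i), so scanning stops.

Swap pivot arr[0] with arr[1] to place pivot at position 1: [6, 6, 19, 22, 16, 19, 21]
Pivot position: 1

After partitioning with pivot 6, the array becomes [6, 6, 19, 22, 16, 19, 21]. The pivot is placed at index 1. All elements to the left of the pivot are <= 6, and all elements to the right are > 6.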